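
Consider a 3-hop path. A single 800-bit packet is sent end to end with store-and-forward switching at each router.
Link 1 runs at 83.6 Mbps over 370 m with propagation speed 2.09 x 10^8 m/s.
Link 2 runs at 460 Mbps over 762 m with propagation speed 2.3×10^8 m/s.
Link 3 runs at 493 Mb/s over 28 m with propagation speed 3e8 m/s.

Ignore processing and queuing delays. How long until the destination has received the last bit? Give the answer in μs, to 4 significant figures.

18.11 μs

Transmission delays (L/R per hop): 9.56938, 1.73913, 1.62272 μs; sum = 12.9312 μs.
Propagation delays (d/s per hop): 1.77033, 3.31304, 0.0933333 μs; sum = 5.17671 μs.
End-to-end = 18.11 μs.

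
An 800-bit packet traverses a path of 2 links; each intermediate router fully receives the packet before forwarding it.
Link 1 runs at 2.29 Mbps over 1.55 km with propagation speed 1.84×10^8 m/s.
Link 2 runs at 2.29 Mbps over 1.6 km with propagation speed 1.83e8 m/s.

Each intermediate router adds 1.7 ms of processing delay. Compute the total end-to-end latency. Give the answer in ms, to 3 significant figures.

2.42 ms

Transmission delay per hop = L/R = 800/2290000 = 0.349345 ms; 2 hops → 0.69869 ms.
Propagation delays (d/s per hop): 0.00842391, 0.00874317 ms; sum = 0.0171671 ms.
Processing at 1 router(s): 1 × 1.7 ms = 1.7 ms.
End-to-end = 2.42 ms.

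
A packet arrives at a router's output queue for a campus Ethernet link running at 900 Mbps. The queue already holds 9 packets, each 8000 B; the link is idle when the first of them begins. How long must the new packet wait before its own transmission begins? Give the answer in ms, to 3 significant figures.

0.640 ms

Each queued packet: L/R = 64000/900000000 = 0.0711111 ms.
9 queued → 0.64 ms.
Queuing delay = 0.640 ms.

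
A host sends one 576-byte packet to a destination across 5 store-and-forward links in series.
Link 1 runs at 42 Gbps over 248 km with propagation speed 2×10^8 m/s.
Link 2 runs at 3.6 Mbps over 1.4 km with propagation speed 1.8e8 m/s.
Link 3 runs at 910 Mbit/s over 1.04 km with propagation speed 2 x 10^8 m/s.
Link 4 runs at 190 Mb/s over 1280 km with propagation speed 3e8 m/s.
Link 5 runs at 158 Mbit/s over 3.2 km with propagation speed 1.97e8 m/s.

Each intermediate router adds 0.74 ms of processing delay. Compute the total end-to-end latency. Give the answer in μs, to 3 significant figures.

9830 μs

L = 576 × 8 = 4608 bits.
Transmission delays (L/R per hop): 0.109714, 1280, 5.06374, 24.2526, 29.1646 μs; sum = 1338.59 μs.
Propagation delays (d/s per hop): 1240, 7.77778, 5.2, 4266.67, 16.2437 μs; sum = 5535.89 μs.
Processing at 4 router(s): 4 × 0.74 ms = 2960 μs.
End-to-end = 9830 μs.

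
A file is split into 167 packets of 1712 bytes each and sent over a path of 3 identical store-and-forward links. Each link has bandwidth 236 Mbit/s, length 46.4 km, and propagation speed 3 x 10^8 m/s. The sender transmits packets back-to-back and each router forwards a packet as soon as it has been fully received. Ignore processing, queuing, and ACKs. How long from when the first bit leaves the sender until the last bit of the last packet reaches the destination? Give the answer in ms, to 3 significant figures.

Per-hop transmission t_tx = L/R = 13696/236000000 = 0.0580339 ms.
Per-hop propagation t_prop = 46400/300000000 = 0.154667 ms.
Pipeline fill: first packet needs 3·t_tx to clear all hops; remaining 166 packets each add one t_tx.
Total = (3+167-1)·t_tx + 3·t_prop = 169·0.0580339 + 3·0.154667 = 10.3 ms.

10.3 ms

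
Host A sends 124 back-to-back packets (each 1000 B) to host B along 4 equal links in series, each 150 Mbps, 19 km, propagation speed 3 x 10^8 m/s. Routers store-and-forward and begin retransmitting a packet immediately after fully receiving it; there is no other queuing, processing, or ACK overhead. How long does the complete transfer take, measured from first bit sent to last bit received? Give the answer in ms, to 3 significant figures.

7.03 ms

Per-hop transmission t_tx = L/R = 8000/150000000 = 0.0533333 ms.
Per-hop propagation t_prop = 19000/300000000 = 0.0633333 ms.
Pipeline fill: first packet needs 4·t_tx to clear all hops; remaining 123 packets each add one t_tx.
Total = (4+124-1)·t_tx + 4·t_prop = 127·0.0533333 + 4·0.0633333 = 7.03 ms.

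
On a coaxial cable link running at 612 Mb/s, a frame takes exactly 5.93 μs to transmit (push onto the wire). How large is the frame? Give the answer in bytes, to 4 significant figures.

453.6 bytes

L = R × t_tx = 612000000 b/s × 5.93e-06 s = 3629.16 bits.
In bytes: 3629.16 / 8 = 453.6 bytes.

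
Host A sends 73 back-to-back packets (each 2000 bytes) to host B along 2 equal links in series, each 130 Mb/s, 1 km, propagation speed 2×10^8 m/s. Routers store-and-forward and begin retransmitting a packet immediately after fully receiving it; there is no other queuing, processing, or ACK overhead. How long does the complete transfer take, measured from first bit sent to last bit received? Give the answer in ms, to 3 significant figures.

Per-hop transmission t_tx = L/R = 16000/130000000 = 0.123077 ms.
Per-hop propagation t_prop = 1000/200000000 = 0.005 ms.
Pipeline fill: first packet needs 2·t_tx to clear all hops; remaining 72 packets each add one t_tx.
Total = (2+73-1)·t_tx + 2·t_prop = 74·0.123077 + 2·0.005 = 9.12 ms.

9.12 ms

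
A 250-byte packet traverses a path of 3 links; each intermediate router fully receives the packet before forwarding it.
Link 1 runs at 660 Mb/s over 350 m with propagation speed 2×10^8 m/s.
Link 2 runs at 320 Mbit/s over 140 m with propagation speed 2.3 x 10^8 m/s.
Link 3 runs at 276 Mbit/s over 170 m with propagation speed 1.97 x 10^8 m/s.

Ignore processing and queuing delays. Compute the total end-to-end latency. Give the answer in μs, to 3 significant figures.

19.7 μs

L = 250 × 8 = 2000 bits.
Transmission delays (L/R per hop): 3.0303, 6.25, 7.24638 μs; sum = 16.5267 μs.
Propagation delays (d/s per hop): 1.75, 0.608696, 0.862944 μs; sum = 3.22164 μs.
End-to-end = 19.7 μs.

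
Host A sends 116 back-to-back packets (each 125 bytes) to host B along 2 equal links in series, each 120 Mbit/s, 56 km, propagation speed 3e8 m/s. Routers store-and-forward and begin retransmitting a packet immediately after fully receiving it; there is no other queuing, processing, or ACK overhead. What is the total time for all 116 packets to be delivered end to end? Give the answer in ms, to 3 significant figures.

1.35 ms

Per-hop transmission t_tx = L/R = 1000/120000000 = 0.00833333 ms.
Per-hop propagation t_prop = 56000/300000000 = 0.186667 ms.
Pipeline fill: first packet needs 2·t_tx to clear all hops; remaining 115 packets each add one t_tx.
Total = (2+116-1)·t_tx + 2·t_prop = 117·0.00833333 + 2·0.186667 = 1.35 ms.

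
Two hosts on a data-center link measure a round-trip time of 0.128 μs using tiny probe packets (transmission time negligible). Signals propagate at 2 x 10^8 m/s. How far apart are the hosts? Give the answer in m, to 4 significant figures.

12.80 m

One-way propagation = RTT/2 = 0.064 μs.
d = s × t = 200000000 × 6.4e-08 = 12.80 m.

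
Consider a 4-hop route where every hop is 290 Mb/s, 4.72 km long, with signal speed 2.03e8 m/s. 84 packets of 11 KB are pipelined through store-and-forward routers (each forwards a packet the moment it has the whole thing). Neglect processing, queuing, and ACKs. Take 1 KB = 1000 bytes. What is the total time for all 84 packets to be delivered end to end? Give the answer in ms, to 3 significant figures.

26.5 ms

Per-hop transmission t_tx = L/R = 88000/290000000 = 0.303448 ms.
Per-hop propagation t_prop = 4720/2.03e+08 = 0.0232512 ms.
Pipeline fill: first packet needs 4·t_tx to clear all hops; remaining 83 packets each add one t_tx.
Total = (4+84-1)·t_tx + 4·t_prop = 87·0.303448 + 4·0.0232512 = 26.5 ms.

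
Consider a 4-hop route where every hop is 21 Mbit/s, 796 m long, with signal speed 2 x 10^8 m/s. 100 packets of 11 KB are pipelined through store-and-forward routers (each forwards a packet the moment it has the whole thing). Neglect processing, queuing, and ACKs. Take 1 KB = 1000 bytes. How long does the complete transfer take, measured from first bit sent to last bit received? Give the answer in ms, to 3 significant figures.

432 ms

Per-hop transmission t_tx = L/R = 88000/21000000 = 4.19048 ms.
Per-hop propagation t_prop = 796/200000000 = 0.00398 ms.
Pipeline fill: first packet needs 4·t_tx to clear all hops; remaining 99 packets each add one t_tx.
Total = (4+100-1)·t_tx + 4·t_prop = 103·4.19048 + 4·0.00398 = 432 ms.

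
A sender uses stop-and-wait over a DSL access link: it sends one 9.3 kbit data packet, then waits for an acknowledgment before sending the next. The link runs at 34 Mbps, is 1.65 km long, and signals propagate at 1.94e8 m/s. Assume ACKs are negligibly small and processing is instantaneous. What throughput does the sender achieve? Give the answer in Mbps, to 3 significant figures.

32.0 Mbps

t_tx = L/R = 9300/34000000 = 0.000273529 s.
t_prop = 1650/194000000 = 8.50515e-06 s; RTT = 1.70103e-05 s.
Cycle = t_tx + RTT = 0.00029054 s.
Throughput = L / cycle = 9300 / 0.00029054 = 32.0 Mbps.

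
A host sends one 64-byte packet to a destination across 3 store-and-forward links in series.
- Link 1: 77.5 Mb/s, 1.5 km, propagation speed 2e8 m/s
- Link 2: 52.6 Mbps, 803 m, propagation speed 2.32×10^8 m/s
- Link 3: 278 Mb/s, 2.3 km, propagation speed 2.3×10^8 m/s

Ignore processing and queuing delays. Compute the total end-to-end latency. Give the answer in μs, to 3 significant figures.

39.1 μs

L = 64 × 8 = 512 bits.
Transmission delays (L/R per hop): 6.60645, 9.73384, 1.84173 μs; sum = 18.182 μs.
Propagation delays (d/s per hop): 7.5, 3.46121, 10 μs; sum = 20.9612 μs.
End-to-end = 39.1 μs.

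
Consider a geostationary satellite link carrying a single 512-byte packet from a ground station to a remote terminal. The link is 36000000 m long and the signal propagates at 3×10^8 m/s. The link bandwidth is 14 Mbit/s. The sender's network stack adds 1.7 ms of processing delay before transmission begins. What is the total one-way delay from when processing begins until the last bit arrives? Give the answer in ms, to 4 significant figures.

122.0 ms

L = 512 × 8 = 4096 bits.
Transmission delay = L/R = 4096 / 14000000 = 0.292571 ms.
Propagation delay = d/s = 36000000 m / 300000000 m/s = 120 ms.
Plus processing delay 1.7 ms = 1.7 ms.
Total = 122.0 ms.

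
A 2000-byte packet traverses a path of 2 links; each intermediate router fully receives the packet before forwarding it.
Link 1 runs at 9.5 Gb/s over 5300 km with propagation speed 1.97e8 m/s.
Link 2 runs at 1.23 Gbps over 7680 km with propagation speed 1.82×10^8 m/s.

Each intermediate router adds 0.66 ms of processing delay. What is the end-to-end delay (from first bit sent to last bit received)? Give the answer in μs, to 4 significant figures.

L = 2000 × 8 = 16000 bits.
Transmission delays (L/R per hop): 1.68421, 13.0081 μs; sum = 14.6923 μs.
Propagation delays (d/s per hop): 26903.6, 42197.8 μs; sum = 69101.4 μs.
Processing at 1 router(s): 1 × 0.66 ms = 660 μs.
End-to-end = 69780 μs.

69780 μs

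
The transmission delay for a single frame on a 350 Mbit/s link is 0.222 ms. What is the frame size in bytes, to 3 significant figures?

9710 bytes

L = R × t_tx = 350000000 b/s × 0.000222 s = 77700 bits.
In bytes: 77700 / 8 = 9710 bytes.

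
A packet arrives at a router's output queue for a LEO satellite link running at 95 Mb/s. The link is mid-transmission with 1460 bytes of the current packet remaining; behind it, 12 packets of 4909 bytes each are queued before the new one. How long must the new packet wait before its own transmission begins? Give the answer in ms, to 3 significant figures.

5.08 ms

Each queued packet: L/R = 39272/95000000 = 0.413389 ms.
12 queued → 4.96067 ms.
Plus remaining 11680 bits of current packet: 0.122947 ms.
Queuing delay = 5.08 ms.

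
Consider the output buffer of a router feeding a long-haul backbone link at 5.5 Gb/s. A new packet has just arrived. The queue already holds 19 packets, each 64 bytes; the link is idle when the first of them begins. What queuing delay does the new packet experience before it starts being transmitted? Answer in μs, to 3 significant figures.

Each queued packet: L/R = 512/5500000000 = 0.0930909 μs.
19 queued → 1.76873 μs.
Queuing delay = 1.77 μs.

1.77 μs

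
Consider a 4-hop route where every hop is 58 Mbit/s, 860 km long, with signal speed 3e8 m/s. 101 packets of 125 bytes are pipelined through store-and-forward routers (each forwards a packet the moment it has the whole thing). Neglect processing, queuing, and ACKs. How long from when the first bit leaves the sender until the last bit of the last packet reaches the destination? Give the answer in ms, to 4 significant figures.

Per-hop transmission t_tx = L/R = 1000/58000000 = 0.0172414 ms.
Per-hop propagation t_prop = 860000/300000000 = 2.86667 ms.
Pipeline fill: first packet needs 4·t_tx to clear all hops; remaining 100 packets each add one t_tx.
Total = (4+101-1)·t_tx + 4·t_prop = 104·0.0172414 + 4·2.86667 = 13.26 ms.

13.26 ms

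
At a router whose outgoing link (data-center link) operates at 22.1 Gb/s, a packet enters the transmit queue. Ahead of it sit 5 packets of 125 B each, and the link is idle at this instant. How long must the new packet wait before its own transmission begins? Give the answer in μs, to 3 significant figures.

0.226 μs

Each queued packet: L/R = 1000/22100000000 = 0.0452489 μs.
5 queued → 0.226244 μs.
Queuing delay = 0.226 μs.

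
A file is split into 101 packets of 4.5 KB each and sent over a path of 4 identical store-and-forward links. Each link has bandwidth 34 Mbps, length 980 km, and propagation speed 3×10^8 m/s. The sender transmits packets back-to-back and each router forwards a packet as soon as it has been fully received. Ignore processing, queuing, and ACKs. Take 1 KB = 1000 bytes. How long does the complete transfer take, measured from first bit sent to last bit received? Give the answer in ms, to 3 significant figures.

Per-hop transmission t_tx = L/R = 36000/34000000 = 1.05882 ms.
Per-hop propagation t_prop = 980000/300000000 = 3.26667 ms.
Pipeline fill: first packet needs 4·t_tx to clear all hops; remaining 100 packets each add one t_tx.
Total = (4+101-1)·t_tx + 4·t_prop = 104·1.05882 + 4·3.26667 = 123 ms.

123 ms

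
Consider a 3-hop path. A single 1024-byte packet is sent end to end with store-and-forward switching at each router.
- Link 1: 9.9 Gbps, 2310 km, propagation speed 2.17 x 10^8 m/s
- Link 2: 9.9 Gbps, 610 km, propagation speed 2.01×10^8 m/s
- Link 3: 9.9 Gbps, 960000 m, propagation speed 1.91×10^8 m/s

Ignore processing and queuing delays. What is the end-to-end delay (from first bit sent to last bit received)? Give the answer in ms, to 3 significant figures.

L = 1024 × 8 = 8192 bits.
Transmission delay per hop = L/R = 8192/9900000000 = 0.000827475 ms; 3 hops → 0.00248242 ms.
Propagation delays (d/s per hop): 10.6452, 3.03483, 5.02618 ms; sum = 18.7062 ms.
End-to-end = 18.7 ms.

18.7 ms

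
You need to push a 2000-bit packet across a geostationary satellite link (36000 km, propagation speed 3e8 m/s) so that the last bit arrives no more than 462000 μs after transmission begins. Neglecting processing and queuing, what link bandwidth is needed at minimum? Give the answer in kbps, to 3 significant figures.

Propagation delay = 36000000 / 300000000 = 120000 μs.
Transmission budget = 462000 − 120000 = 342000 μs.
R ≥ L / t_tx = 2000 bits / 0.342 s = 5.85 kbps.

5.85 kbps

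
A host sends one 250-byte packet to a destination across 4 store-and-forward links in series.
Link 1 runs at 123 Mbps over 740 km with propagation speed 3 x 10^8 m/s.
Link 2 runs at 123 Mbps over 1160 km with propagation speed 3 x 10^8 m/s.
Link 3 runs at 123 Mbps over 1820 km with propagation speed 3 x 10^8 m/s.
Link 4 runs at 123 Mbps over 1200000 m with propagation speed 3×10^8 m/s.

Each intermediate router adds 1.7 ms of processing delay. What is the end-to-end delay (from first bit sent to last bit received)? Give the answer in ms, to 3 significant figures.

21.6 ms

L = 250 × 8 = 2000 bits.
Transmission delay per hop = L/R = 2000/123000000 = 0.0162602 ms; 4 hops → 0.0650407 ms.
Propagation delays (d/s per hop): 2.46667, 3.86667, 6.06667, 4 ms; sum = 16.4 ms.
Processing at 3 router(s): 3 × 1.7 ms = 5.1 ms.
End-to-end = 21.6 ms.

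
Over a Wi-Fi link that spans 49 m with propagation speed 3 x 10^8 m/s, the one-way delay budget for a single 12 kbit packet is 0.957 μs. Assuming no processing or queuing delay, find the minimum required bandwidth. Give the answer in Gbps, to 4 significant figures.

15.12 Gbps

Propagation delay = 49 / 300000000 = 0.163333 μs.
Transmission budget = 0.957 − 0.163333 = 0.793667 μs.
R ≥ L / t_tx = 12000 bits / 7.93667e-07 s = 15.12 Gbps.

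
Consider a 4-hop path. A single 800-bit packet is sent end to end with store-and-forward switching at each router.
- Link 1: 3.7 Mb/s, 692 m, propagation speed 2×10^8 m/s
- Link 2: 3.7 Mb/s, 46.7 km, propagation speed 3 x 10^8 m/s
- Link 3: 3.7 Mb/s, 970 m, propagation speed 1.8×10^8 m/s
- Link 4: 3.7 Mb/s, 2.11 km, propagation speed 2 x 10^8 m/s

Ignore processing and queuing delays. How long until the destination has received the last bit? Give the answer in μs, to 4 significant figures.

1040 μs

Transmission delay per hop = L/R = 800/3700000 = 216.216 μs; 4 hops → 864.865 μs.
Propagation delays (d/s per hop): 3.46, 155.667, 5.38889, 10.55 μs; sum = 175.066 μs.
End-to-end = 1040 μs.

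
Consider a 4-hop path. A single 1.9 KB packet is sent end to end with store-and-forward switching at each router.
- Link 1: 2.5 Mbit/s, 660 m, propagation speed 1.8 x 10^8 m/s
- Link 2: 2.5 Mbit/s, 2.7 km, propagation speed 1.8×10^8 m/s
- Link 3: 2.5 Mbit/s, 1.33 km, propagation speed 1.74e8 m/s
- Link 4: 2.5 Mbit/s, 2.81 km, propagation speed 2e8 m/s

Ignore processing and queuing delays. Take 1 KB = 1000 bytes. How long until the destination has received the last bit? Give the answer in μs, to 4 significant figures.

L = 15200 bits.
Transmission delay per hop = L/R = 15200/2500000 = 6080 μs; 4 hops → 24320 μs.
Propagation delays (d/s per hop): 3.66667, 15, 7.64368, 14.05 μs; sum = 40.3603 μs.
End-to-end = 24360 μs.

24360 μs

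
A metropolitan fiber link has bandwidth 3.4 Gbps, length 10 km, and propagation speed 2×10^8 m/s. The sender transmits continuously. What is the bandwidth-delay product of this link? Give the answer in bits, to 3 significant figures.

Propagation delay = 10000 / 200000000 = 5e-05 s.
BDP = R × t_prop = 3400000000 × 5e-05 = 170000 bits.

170000 bits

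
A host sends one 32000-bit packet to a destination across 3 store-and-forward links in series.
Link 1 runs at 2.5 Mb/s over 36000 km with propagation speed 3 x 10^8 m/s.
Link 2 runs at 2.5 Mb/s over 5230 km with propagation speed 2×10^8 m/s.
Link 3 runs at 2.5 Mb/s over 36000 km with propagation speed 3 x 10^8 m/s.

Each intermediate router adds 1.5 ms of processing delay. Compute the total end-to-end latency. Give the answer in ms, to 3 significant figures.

Transmission delay per hop = L/R = 32000/2500000 = 12.8 ms; 3 hops → 38.4 ms.
Propagation delays (d/s per hop): 120, 26.15, 120 ms; sum = 266.15 ms.
Processing at 2 router(s): 2 × 1.5 ms = 3 ms.
End-to-end = 308 ms.

308 ms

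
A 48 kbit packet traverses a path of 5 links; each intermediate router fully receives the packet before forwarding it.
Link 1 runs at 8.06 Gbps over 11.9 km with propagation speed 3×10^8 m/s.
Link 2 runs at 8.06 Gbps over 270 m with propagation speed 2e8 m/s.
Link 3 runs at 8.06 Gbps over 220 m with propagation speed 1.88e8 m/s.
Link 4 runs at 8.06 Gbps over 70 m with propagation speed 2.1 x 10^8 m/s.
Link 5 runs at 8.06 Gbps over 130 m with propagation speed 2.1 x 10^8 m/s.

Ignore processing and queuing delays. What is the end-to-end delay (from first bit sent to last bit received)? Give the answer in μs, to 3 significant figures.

L = 48000 bits.
Transmission delay per hop = L/R = 48000/8.06e+09 = 5.95533 μs; 5 hops → 29.7767 μs.
Propagation delays (d/s per hop): 39.6667, 1.35, 1.17021, 0.333333, 0.619048 μs; sum = 43.1393 μs.
End-to-end = 72.9 μs.

72.9 μs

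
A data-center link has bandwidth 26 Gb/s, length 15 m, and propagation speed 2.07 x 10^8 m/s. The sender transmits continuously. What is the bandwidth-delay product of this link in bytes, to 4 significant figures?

235.5 bytes

Propagation delay = 15 / 2.07e+08 = 7.24638e-08 s.
BDP = R × t_prop = 26000000000 × 7.24638e-08 = 1884.06 bits.
In bytes: 1884.06/8 = 235.5 bytes.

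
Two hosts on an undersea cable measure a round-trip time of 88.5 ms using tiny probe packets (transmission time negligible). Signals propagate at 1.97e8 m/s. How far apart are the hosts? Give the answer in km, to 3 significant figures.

8720 km

One-way propagation = RTT/2 = 44.25 ms.
d = s × t = 197000000 × 0.04425 = 8720 km.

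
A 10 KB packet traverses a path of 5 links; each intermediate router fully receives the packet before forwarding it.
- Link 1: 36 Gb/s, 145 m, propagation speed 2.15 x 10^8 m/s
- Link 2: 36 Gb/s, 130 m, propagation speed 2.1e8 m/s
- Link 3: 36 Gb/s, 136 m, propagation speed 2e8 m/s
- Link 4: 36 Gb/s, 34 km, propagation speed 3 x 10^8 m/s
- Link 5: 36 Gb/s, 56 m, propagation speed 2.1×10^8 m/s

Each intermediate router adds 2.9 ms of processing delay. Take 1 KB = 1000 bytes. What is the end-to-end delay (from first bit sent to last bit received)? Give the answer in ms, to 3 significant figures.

11.7 ms

L = 80000 bits.
Transmission delay per hop = L/R = 80000/36000000000 = 0.00222222 ms; 5 hops → 0.0111111 ms.
Propagation delays (d/s per hop): 0.000674419, 0.000619048, 0.00068, 0.113333, 0.000266667 ms; sum = 0.115573 ms.
Processing at 4 router(s): 4 × 2.9 ms = 11.6 ms.
End-to-end = 11.7 ms.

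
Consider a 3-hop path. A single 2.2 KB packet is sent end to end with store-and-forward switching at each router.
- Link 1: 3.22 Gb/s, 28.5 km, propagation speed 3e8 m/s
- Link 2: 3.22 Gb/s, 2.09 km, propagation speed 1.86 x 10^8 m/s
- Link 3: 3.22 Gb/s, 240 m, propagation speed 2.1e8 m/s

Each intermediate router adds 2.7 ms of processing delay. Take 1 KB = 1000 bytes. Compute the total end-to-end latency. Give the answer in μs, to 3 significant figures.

L = 17600 bits.
Transmission delay per hop = L/R = 17600/3220000000 = 5.46584 μs; 3 hops → 16.3975 μs.
Propagation delays (d/s per hop): 95, 11.2366, 1.14286 μs; sum = 107.379 μs.
Processing at 2 router(s): 2 × 2.7 ms = 5400 μs.
End-to-end = 5520 μs.

5520 μs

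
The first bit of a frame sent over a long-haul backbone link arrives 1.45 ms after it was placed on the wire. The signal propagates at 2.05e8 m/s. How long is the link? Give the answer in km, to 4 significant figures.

d = s × t_prop = 2.05e+08 × 0.00145 = 297.3 km.

297.3 km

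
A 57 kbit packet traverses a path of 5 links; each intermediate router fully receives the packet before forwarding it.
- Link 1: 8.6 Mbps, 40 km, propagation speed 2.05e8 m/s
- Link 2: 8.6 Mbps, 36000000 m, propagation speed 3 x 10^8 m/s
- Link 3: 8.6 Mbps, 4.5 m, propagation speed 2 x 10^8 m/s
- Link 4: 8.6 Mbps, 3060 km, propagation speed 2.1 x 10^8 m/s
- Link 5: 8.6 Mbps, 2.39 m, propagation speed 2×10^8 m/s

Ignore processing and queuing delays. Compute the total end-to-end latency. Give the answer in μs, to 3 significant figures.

L = 57000 bits.
Transmission delay per hop = L/R = 57000/8600000 = 6627.91 μs; 5 hops → 33139.5 μs.
Propagation delays (d/s per hop): 195.122, 120000, 0.0225, 14571.4, 0.01195 μs; sum = 134767 μs.
End-to-end = 168000 μs.

168000 μs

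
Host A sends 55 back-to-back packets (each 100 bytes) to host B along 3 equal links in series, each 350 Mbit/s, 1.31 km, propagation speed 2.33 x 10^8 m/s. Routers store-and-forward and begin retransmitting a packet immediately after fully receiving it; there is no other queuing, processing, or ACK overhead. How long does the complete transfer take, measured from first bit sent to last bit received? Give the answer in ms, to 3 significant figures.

Per-hop transmission t_tx = L/R = 800/350000000 = 0.00228571 ms.
Per-hop propagation t_prop = 1310/233000000 = 0.00562232 ms.
Pipeline fill: first packet needs 3·t_tx to clear all hops; remaining 54 packets each add one t_tx.
Total = (3+55-1)·t_tx + 3·t_prop = 57·0.00228571 + 3·0.00562232 = 0.147 ms.

0.147 ms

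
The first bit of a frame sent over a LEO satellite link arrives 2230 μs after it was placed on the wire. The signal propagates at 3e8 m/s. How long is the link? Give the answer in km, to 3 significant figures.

d = s × t_prop = 300000000 × 0.00223 = 669 km.

669 km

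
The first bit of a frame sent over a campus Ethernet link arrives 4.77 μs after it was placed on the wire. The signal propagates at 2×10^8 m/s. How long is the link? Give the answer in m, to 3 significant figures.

d = s × t_prop = 200000000 × 4.77e-06 = 954 m.

954 m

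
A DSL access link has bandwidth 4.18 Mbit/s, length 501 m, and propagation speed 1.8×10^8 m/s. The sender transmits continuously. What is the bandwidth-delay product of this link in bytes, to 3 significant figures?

1.45 bytes

Propagation delay = 501 / 180000000 = 2.78333e-06 s.
BDP = R × t_prop = 4.18e+06 × 2.78333e-06 = 11.6343 bits.
In bytes: 11.6343/8 = 1.45 bytes.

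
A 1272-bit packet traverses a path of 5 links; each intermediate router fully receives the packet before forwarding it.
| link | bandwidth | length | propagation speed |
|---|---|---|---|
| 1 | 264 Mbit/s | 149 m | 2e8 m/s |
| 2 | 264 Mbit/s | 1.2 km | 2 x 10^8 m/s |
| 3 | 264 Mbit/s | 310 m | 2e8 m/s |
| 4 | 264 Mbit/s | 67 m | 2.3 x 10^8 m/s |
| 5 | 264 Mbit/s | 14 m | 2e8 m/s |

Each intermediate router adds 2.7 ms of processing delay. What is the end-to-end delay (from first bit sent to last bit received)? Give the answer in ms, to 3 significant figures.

Transmission delay per hop = L/R = 1272/264000000 = 0.00481818 ms; 5 hops → 0.0240909 ms.
Propagation delays (d/s per hop): 0.000745, 0.006, 0.00155, 0.000291304, 7e-05 ms; sum = 0.0086563 ms.
Processing at 4 router(s): 4 × 2.7 ms = 10.8 ms.
End-to-end = 10.8 ms.

10.8 ms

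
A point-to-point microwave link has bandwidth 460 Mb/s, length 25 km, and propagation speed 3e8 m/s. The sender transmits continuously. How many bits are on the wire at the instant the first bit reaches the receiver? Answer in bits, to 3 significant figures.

Propagation delay = 25000 / 300000000 = 8.33333e-05 s.
BDP = R × t_prop = 460000000 × 8.33333e-05 = 38333.3 bits.

38300 bits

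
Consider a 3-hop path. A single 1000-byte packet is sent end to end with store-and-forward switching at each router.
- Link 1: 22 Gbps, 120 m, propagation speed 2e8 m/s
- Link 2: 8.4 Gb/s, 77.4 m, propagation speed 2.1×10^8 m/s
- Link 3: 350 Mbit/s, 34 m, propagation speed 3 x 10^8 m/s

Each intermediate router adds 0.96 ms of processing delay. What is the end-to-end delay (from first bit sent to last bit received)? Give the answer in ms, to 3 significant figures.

1.95 ms

L = 1000 × 8 = 8000 bits.
Transmission delays (L/R per hop): 0.000363636, 0.000952381, 0.0228571 ms; sum = 0.0241732 ms.
Propagation delays (d/s per hop): 0.0006, 0.000368571, 0.000113333 ms; sum = 0.0010819 ms.
Processing at 2 router(s): 2 × 0.96 ms = 1.92 ms.
End-to-end = 1.95 ms.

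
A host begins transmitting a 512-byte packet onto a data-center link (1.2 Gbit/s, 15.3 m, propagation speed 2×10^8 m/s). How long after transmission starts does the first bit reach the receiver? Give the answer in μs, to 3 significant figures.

0.0765 μs

First bit experiences only propagation delay: d/s = 15.3/200000000 = 0.0765 μs.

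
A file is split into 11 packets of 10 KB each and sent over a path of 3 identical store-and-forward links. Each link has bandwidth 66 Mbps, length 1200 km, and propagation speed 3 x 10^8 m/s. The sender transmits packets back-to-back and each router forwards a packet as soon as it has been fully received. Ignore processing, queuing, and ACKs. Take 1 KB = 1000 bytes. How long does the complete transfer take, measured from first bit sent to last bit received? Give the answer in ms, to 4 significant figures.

27.76 ms

Per-hop transmission t_tx = L/R = 80000/66000000 = 1.21212 ms.
Per-hop propagation t_prop = 1200000/300000000 = 4 ms.
Pipeline fill: first packet needs 3·t_tx to clear all hops; remaining 10 packets each add one t_tx.
Total = (3+11-1)·t_tx + 3·t_prop = 13·1.21212 + 3·4 = 27.76 ms.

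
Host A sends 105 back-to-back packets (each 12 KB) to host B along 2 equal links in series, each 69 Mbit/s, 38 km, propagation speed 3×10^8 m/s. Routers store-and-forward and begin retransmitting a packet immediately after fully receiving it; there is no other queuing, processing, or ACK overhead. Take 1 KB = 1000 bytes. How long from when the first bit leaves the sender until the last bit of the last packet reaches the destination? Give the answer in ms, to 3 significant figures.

148 ms

Per-hop transmission t_tx = L/R = 96000/69000000 = 1.3913 ms.
Per-hop propagation t_prop = 38000/300000000 = 0.126667 ms.
Pipeline fill: first packet needs 2·t_tx to clear all hops; remaining 104 packets each add one t_tx.
Total = (2+105-1)·t_tx + 2·t_prop = 106·1.3913 + 2·0.126667 = 148 ms.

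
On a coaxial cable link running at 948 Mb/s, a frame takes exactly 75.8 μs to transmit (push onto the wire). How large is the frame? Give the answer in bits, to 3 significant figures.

L = R × t_tx = 948000000 b/s × 7.58e-05 s = 71858.4 bits.

71900 bits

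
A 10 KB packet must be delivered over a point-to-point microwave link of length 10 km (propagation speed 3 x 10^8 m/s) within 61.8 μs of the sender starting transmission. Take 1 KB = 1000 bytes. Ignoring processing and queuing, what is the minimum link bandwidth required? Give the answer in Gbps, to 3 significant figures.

2.81 Gbps

L = 80000 bits.
Propagation delay = 10000 / 300000000 = 33.3333 μs.
Transmission budget = 61.8 − 33.3333 = 28.4667 μs.
R ≥ L / t_tx = 80000 bits / 2.84667e-05 s = 2.81 Gbps.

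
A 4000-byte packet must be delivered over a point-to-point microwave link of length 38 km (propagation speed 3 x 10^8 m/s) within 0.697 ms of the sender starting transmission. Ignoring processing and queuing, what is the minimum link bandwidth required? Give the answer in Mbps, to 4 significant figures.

L = 32000 bits.
Propagation delay = 38000 / 300000000 = 0.126667 ms.
Transmission budget = 0.697 − 0.126667 = 0.570333 ms.
R ≥ L / t_tx = 32000 bits / 0.000570333 s = 56.11 Mbps.

56.11 Mbps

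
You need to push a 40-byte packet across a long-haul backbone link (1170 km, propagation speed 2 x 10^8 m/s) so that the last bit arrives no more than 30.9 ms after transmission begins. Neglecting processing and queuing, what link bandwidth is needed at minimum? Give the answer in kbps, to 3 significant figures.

12.8 kbps

L = 320 bits.
Propagation delay = 1170000 / 200000000 = 5.85 ms.
Transmission budget = 30.9 − 5.85 = 25.05 ms.
R ≥ L / t_tx = 320 bits / 0.02505 s = 12.8 kbps.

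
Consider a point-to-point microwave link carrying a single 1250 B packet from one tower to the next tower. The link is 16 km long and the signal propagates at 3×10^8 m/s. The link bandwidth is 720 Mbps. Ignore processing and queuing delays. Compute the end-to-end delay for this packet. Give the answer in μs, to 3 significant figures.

L = 1250 × 8 = 10000 bits.
Transmission delay = L/R = 10000 / 720000000 = 13.8889 μs.
Propagation delay = d/s = 16000 m / 300000000 m/s = 53.3333 μs.
Total = 67.2 μs.

67.2 μs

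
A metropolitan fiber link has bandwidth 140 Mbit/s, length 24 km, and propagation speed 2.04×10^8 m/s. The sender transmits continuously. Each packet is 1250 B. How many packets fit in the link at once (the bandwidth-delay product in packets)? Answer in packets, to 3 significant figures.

Propagation delay = 24000 / 204000000 = 0.000117647 s.
BDP = R × t_prop = 140000000 × 0.000117647 = 16470.6 bits.
In packets of 10000 bits: 1.65 packets.

1.65 packets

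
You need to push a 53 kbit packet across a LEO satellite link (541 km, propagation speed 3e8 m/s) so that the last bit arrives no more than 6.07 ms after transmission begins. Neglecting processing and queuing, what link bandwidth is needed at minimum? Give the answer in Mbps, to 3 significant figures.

Propagation delay = 541000 / 300000000 = 1.80333 ms.
Transmission budget = 6.07 − 1.80333 = 4.26667 ms.
R ≥ L / t_tx = 53000 bits / 0.00426667 s = 12.4 Mbps.

12.4 Mbps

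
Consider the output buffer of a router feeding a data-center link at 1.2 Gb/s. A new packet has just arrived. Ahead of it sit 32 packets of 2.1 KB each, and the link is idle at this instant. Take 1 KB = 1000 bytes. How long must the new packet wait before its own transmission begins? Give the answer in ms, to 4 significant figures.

0.4480 ms

Each queued packet: L/R = 16800/1200000000 = 0.014 ms.
32 queued → 0.448 ms.
Queuing delay = 0.4480 ms.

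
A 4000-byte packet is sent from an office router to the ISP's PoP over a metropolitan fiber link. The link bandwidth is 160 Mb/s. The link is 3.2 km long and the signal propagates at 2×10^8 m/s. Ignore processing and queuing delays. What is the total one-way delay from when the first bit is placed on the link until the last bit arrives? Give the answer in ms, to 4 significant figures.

L = 4000 × 8 = 32000 bits.
Transmission delay = L/R = 32000 / 160000000 = 0.2 ms.
Propagation delay = d/s = 3200 m / 200000000 m/s = 0.016 ms.
Total = 0.2160 ms.

0.2160 ms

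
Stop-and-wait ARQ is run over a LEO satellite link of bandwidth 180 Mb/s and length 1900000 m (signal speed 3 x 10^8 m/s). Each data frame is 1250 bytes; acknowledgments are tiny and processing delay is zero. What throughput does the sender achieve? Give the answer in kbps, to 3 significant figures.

786 kbps

t_tx = L/R = 10000/180000000 = 5.55556e-05 s.
t_prop = 1900000/300000000 = 0.00633333 s; RTT = 0.0126667 s.
Cycle = t_tx + RTT = 0.0127222 s.
Throughput = L / cycle = 10000 / 0.0127222 = 786 kbps.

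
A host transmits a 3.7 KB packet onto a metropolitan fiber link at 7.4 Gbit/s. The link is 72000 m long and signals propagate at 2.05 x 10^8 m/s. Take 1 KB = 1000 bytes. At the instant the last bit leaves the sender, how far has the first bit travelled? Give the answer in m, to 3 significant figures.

820 m

t_tx = L/R = 29600/7400000000 = 4e-06 s.
Distance = s × t_tx = 2.05e+08 × 4e-06 = 820 m.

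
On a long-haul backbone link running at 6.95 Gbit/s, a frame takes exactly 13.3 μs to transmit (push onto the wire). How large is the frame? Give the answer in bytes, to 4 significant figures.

11550 bytes

L = R × t_tx = 6950000000 b/s × 1.33e-05 s = 92435 bits.
In bytes: 92435 / 8 = 11550 bytes.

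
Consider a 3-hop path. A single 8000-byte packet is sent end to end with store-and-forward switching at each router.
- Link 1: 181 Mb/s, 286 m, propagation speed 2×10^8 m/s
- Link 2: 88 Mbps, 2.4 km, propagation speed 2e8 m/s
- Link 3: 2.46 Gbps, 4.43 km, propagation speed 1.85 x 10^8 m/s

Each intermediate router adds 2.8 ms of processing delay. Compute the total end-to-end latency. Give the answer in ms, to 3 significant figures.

L = 8000 × 8 = 64000 bits.
Transmission delays (L/R per hop): 0.353591, 0.727273, 0.0260163 ms; sum = 1.10688 ms.
Propagation delays (d/s per hop): 0.00143, 0.012, 0.0239459 ms; sum = 0.0373759 ms.
Processing at 2 router(s): 2 × 2.8 ms = 5.6 ms.
End-to-end = 6.74 ms.

6.74 ms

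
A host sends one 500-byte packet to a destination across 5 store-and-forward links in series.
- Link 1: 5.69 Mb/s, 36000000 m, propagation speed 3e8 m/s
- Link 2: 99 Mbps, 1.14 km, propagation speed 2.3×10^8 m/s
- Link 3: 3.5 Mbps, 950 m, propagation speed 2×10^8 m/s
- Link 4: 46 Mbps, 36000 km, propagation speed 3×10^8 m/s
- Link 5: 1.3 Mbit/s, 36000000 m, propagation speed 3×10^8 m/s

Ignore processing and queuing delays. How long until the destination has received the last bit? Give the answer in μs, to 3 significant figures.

365000 μs

L = 500 × 8 = 4000 bits.
Transmission delays (L/R per hop): 702.988, 40.404, 1142.86, 86.9565, 3076.92 μs; sum = 5050.13 μs.
Propagation delays (d/s per hop): 120000, 4.95652, 4.75, 120000, 120000 μs; sum = 360010 μs.
End-to-end = 365000 μs.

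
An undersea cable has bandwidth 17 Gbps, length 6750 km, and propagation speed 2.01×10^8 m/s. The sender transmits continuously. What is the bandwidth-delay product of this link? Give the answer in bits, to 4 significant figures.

Propagation delay = 6750000 / 2.01e+08 = 0.0335821 s.
BDP = R × t_prop = 17000000000 × 0.0335821 = 570896000 bits.

570900000 bits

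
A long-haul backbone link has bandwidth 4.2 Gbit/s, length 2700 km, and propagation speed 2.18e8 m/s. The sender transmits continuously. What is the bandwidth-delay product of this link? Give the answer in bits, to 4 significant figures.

52020000 bits

Propagation delay = 2700000 / 2.18e+08 = 0.0123853 s.
BDP = R × t_prop = 4200000000 × 0.0123853 = 52018300 bits.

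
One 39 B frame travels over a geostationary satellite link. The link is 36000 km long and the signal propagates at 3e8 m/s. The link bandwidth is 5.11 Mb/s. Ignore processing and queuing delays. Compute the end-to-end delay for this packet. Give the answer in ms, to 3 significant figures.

L = 39 × 8 = 312 bits.
Transmission delay = L/R = 312 / 5110000 = 0.0610568 ms.
Propagation delay = d/s = 36000000 m / 300000000 m/s = 120 ms.
Total = 120 ms.

120 ms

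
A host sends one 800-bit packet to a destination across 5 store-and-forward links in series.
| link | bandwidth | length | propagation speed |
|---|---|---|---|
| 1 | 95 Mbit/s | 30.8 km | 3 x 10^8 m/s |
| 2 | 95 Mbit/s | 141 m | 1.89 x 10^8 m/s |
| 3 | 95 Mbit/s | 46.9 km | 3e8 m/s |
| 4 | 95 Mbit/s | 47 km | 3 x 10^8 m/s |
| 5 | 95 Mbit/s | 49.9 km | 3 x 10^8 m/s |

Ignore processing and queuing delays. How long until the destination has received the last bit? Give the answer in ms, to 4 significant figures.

Transmission delay per hop = L/R = 800/95000000 = 0.00842105 ms; 5 hops → 0.0421053 ms.
Propagation delays (d/s per hop): 0.102667, 0.000746032, 0.156333, 0.156667, 0.166333 ms; sum = 0.582746 ms.
End-to-end = 0.6249 ms.

0.6249 ms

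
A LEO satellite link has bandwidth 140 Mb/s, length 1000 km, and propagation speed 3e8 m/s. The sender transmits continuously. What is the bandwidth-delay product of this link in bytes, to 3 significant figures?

58300 bytes

Propagation delay = 1000000 / 300000000 = 0.00333333 s.
BDP = R × t_prop = 140000000 × 0.00333333 = 466667 bits.
In bytes: 466667/8 = 58300 bytes.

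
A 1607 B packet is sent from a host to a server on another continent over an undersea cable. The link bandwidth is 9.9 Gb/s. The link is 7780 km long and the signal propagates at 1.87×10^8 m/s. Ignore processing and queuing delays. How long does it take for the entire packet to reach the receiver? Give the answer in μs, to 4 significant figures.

L = 1607 × 8 = 12856 bits.
Transmission delay = L/R = 12856 / 9900000000 = 1.29859 μs.
Propagation delay = d/s = 7780000 m / 187000000 m/s = 41604.3 μs.
Total = 41610 μs.

41610 μs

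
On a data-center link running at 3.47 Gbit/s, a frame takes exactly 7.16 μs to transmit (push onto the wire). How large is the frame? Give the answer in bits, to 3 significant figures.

L = R × t_tx = 3470000000 b/s × 7.16e-06 s = 24845.2 bits.

24800 bits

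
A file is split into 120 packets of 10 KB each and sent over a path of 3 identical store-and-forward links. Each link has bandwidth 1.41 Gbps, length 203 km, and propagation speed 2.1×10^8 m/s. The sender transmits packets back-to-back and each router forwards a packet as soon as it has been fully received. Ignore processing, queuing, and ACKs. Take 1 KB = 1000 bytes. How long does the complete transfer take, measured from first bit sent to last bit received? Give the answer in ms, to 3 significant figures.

9.82 ms

Per-hop transmission t_tx = L/R = 80000/1410000000 = 0.0567376 ms.
Per-hop propagation t_prop = 203000/210000000 = 0.966667 ms.
Pipeline fill: first packet needs 3·t_tx to clear all hops; remaining 119 packets each add one t_tx.
Total = (3+120-1)·t_tx + 3·t_prop = 122·0.0567376 + 3·0.966667 = 9.82 ms.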